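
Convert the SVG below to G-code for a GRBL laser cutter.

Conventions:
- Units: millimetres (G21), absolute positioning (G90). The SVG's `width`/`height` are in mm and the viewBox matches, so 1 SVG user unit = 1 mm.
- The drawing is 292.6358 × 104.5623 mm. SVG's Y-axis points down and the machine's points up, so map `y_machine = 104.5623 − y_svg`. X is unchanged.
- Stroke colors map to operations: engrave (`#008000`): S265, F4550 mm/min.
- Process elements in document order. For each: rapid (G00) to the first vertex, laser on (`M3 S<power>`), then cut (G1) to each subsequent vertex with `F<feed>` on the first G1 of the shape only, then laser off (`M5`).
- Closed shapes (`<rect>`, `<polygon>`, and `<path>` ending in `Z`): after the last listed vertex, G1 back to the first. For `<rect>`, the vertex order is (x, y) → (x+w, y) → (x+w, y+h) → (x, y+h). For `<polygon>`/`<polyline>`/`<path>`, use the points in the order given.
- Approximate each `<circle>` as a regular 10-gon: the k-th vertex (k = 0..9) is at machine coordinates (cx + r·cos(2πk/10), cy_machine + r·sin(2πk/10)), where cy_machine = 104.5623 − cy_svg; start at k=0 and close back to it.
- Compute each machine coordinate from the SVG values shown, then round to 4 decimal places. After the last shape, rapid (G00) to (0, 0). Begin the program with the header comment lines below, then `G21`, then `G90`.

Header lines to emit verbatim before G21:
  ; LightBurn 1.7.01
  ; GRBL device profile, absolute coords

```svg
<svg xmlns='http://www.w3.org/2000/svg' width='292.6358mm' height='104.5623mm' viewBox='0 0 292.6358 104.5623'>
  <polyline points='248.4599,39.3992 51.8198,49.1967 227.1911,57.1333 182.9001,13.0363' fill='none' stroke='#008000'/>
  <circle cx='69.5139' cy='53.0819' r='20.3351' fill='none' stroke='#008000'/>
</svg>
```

viewBox `0 0 292.6358 104.5623` with mm width/height → 1 unit = 1 mm. Flip: y_m = 104.5623 − y_svg.

**Shape 1** — `<polyline>` open polyline, stroke `#008000` → engrave (S265, F4550). Machine vertices: (248.4599,65.1631) → (51.8198,55.3656) → (227.1911,47.4290) → (182.9001,91.5260). Open path.

**Shape 2** — `<circle>` circle, stroke `#008000` → engrave (S265, F4550). Machine vertices: (89.8490,51.4804) → (85.9653,63.4331) → (75.7978,70.8202) → (63.2300,70.8202) → (53.0625,63.4331) → (49.1788,51.4804) → (53.0625,39.5277) → (63.2300,32.1406) → (75.7978,32.1406) → (85.9653,39.5277) → (89.8490,51.4804). Closed: final G1 returns to the first vertex.

; LightBurn 1.7.01
; GRBL device profile, absolute coords
G21
G90
G00 X248.4599 Y65.1631
M3 S265
G1 X51.8198 Y55.3656 F4550
G1 X227.1911 Y47.4290
G1 X182.9001 Y91.5260
M5
G00 X89.8490 Y51.4804
M3 S265
G1 X85.9653 Y63.4331 F4550
G1 X75.7978 Y70.8202
G1 X63.2300 Y70.8202
G1 X53.0625 Y63.4331
G1 X49.1788 Y51.4804
G1 X53.0625 Y39.5277
G1 X63.2300 Y32.1406
G1 X75.7978 Y32.1406
G1 X85.9653 Y39.5277
G1 X89.8490 Y51.4804
M5
G00 X0.0000 Y0.0000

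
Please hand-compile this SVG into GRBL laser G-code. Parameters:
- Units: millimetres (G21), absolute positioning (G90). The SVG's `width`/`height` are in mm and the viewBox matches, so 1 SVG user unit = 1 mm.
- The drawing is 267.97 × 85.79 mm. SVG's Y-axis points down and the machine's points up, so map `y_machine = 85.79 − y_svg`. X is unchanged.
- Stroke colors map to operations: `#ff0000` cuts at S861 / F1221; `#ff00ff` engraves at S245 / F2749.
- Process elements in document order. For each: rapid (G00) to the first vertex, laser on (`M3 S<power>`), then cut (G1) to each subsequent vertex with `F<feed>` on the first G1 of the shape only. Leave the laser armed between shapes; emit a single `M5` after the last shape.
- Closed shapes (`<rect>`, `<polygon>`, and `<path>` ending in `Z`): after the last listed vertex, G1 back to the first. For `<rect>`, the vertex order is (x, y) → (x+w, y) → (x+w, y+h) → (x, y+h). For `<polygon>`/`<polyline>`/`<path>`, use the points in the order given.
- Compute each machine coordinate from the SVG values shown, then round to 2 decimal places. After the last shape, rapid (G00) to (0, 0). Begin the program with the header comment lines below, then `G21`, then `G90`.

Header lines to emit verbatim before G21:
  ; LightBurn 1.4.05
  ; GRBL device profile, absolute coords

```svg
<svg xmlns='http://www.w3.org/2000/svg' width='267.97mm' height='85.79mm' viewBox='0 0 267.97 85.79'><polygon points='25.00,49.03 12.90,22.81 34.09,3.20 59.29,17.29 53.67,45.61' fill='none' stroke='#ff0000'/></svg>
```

1 u = 1 mm; y_m = 85.79 − y.

[1] `<polygon>` regular polygon, #ff0000→cut S861 F1221: (25.00,36.76) → (12.90,62.98) → (34.09,82.59) → (59.29,68.50) → (53.67,40.18) → (25.00,36.76) (closed)

; LightBurn 1.4.05
; GRBL device profile, absolute coords
G21
G90
G00 X25.00 Y36.76
M3 S861
G1 X12.90 Y62.98 F1221
G1 X34.09 Y82.59
G1 X59.29 Y68.50
G1 X53.67 Y40.18
G1 X25.00 Y36.76
M5
G00 X0.00 Y0.00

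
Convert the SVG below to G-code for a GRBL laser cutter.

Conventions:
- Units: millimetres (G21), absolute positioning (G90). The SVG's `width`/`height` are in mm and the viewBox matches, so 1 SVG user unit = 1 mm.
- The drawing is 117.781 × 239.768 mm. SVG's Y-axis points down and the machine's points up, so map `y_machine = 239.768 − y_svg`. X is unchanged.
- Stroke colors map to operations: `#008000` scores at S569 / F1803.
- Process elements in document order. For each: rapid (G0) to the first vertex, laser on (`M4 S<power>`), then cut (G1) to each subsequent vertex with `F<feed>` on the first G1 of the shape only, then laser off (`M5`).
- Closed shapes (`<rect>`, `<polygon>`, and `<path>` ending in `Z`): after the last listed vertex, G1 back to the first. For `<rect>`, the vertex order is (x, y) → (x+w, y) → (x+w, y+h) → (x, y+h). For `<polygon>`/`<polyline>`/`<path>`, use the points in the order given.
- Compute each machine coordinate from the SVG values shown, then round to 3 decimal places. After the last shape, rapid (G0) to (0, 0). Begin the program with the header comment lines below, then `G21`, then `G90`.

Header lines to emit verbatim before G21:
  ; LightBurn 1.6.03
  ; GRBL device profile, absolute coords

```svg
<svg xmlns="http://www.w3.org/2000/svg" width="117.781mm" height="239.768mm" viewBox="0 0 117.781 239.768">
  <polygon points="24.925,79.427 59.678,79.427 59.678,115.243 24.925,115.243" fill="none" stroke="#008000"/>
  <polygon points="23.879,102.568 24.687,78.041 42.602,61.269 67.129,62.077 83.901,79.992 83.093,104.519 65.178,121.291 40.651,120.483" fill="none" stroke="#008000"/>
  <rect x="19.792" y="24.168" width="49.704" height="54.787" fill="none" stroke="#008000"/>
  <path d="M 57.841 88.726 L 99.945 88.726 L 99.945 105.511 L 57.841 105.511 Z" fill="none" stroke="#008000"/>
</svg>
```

viewBox `0 0 117.781 239.768` with mm width/height → 1 unit = 1 mm. Flip: y_m = 239.768 − y_svg.

**Shape 1** — `<polygon>` rectangle, stroke `#008000` → score (S569, F1803). Machine vertices: (24.925,160.341) → (59.678,160.341) → (59.678,124.525) → (24.925,124.525) → (24.925,160.341). Closed: final G1 returns to the first vertex.

**Shape 2** — `<polygon>` regular polygon, stroke `#008000` → score (S569, F1803). Machine vertices: (23.879,137.200) → (24.687,161.727) → (42.602,178.499) → (67.129,177.691) → (83.901,159.776) → (83.093,135.249) → (65.178,118.477) → (40.651,119.285) → (23.879,137.200). Closed: final G1 returns to the first vertex.

**Shape 3** — `<rect>` rectangle, stroke `#008000` → score (S569, F1803). Machine vertices: (19.792,215.600) → (69.496,215.600) → (69.496,160.813) → (19.792,160.813) → (19.792,215.600). Closed: final G1 returns to the first vertex.

**Shape 4** — `<path>` rectangle, stroke `#008000` → score (S569, F1803). Machine vertices: (57.841,151.042) → (99.945,151.042) → (99.945,134.257) → (57.841,134.257) → (57.841,151.042). Closed: final G1 returns to the first vertex.

; LightBurn 1.6.03
; GRBL device profile, absolute coords
G21
G90
G0 X24.925 Y160.341
M4 S569
G1 X59.678 Y160.341 F1803
G1 X59.678 Y124.525
G1 X24.925 Y124.525
G1 X24.925 Y160.341
M5
G0 X23.879 Y137.200
M4 S569
G1 X24.687 Y161.727 F1803
G1 X42.602 Y178.499
G1 X67.129 Y177.691
G1 X83.901 Y159.776
G1 X83.093 Y135.249
G1 X65.178 Y118.477
G1 X40.651 Y119.285
G1 X23.879 Y137.200
M5
G0 X19.792 Y215.600
M4 S569
G1 X69.496 Y215.600 F1803
G1 X69.496 Y160.813
G1 X19.792 Y160.813
G1 X19.792 Y215.600
M5
G0 X57.841 Y151.042
M4 S569
G1 X99.945 Y151.042 F1803
G1 X99.945 Y134.257
G1 X57.841 Y134.257
G1 X57.841 Y151.042
M5
G0 X0.000 Y0.000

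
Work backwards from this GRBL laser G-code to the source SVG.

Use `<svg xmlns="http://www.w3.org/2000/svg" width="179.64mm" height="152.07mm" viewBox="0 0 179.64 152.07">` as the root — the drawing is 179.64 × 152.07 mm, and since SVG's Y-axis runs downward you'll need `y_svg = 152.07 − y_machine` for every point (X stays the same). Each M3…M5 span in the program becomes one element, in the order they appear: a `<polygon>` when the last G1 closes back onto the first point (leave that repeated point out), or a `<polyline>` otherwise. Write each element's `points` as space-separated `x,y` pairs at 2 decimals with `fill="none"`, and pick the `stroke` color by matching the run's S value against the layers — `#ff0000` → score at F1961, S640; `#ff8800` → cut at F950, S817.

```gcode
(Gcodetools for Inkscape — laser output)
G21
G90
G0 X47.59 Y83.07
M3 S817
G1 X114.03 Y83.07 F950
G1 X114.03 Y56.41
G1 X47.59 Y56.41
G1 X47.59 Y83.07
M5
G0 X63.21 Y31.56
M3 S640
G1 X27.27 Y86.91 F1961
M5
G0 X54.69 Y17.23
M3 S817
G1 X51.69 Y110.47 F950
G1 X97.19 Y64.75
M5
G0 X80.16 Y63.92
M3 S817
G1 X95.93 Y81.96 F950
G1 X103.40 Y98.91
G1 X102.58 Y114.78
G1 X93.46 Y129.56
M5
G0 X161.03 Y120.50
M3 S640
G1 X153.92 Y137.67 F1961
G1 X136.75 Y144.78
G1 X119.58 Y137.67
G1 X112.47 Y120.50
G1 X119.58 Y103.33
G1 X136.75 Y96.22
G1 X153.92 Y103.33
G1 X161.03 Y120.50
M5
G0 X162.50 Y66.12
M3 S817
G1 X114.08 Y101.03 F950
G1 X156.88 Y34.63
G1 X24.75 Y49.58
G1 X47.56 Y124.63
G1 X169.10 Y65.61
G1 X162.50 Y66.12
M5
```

y_svg = 152.07 − y_m.

[1] S817→`#ff8800` (cut); closed run; points: 47.59,69.00 114.03,69.00 114.03,95.66 47.59,95.66

[2] S640→`#ff0000` (score); open run; points: 63.21,120.51 27.27,65.16

[3] S817→`#ff8800` (cut); open run; points: 54.69,134.84 51.69,41.60 97.19,87.32

[4] S817→`#ff8800` (cut); open run; points: 80.16,88.15 95.93,70.11 103.40,53.16 102.58,37.29 93.46,22.51

[5] S640→`#ff0000` (score); closed run; points: 161.03,31.57 153.92,14.40 136.75,7.29 119.58,14.40 112.47,31.57 119.58,48.74 136.75,55.85 153.92,48.74

[6] S817→`#ff8800` (cut); closed run; points: 162.50,85.95 114.08,51.04 156.88,117.44 24.75,102.49 47.56,27.44 169.10,86.46

<svg xmlns="http://www.w3.org/2000/svg" width="179.64mm" height="152.07mm" viewBox="0 0 179.64 152.07">
  <polygon points="47.59,69.00 114.03,69.00 114.03,95.66 47.59,95.66" fill="none" stroke="#ff8800"/>
  <polyline points="63.21,120.51 27.27,65.16" fill="none" stroke="#ff0000"/>
  <polyline points="54.69,134.84 51.69,41.60 97.19,87.32" fill="none" stroke="#ff8800"/>
  <polyline points="80.16,88.15 95.93,70.11 103.40,53.16 102.58,37.29 93.46,22.51" fill="none" stroke="#ff8800"/>
  <polygon points="161.03,31.57 153.92,14.40 136.75,7.29 119.58,14.40 112.47,31.57 119.58,48.74 136.75,55.85 153.92,48.74" fill="none" stroke="#ff0000"/>
  <polygon points="162.50,85.95 114.08,51.04 156.88,117.44 24.75,102.49 47.56,27.44 169.10,86.46" fill="none" stroke="#ff8800"/>
</svg>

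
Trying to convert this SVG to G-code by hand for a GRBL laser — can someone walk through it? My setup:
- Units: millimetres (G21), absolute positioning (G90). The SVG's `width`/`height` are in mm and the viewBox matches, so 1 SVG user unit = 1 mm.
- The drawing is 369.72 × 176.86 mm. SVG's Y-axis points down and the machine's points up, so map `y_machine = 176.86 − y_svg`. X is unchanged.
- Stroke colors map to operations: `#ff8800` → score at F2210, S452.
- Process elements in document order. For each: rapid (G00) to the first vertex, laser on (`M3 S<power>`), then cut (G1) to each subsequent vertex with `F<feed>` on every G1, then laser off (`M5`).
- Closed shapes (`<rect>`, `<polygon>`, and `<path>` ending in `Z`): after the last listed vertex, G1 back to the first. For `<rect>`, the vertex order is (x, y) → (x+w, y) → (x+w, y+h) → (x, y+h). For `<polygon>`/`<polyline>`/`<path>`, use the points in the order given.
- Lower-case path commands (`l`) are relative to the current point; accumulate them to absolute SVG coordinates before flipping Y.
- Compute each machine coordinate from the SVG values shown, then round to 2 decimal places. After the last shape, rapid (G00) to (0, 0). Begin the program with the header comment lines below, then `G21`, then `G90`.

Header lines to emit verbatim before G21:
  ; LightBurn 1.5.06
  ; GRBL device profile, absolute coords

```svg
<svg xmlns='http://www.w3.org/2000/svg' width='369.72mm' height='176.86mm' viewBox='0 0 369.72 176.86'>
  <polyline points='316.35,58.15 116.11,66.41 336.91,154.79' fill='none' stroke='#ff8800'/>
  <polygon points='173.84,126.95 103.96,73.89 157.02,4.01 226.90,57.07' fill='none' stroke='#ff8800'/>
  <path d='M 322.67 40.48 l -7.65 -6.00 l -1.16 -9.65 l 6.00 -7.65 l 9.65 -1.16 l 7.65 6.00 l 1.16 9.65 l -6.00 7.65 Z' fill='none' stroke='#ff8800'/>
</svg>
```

Since the viewBox matches the mm dimensions, user units are millimetres directly. The only transform is the Y-flip y_m = 176.86 − y_svg.

Shape 1 is a open polyline drawn with `<polyline>`. Its stroke #ff8800 means score at S452, F2210. After flipping Y the toolpath is (316.35,118.71) → (116.11,110.45) → (336.91,22.07).

Shape 2 is a regular polygon drawn with `<polygon>`. Its stroke #ff8800 means score at S452, F2210. After flipping Y the toolpath is (173.84,49.91) → (103.96,102.97) → (157.02,172.85) → (226.90,119.79) → (173.84,49.91), returning to the start.

Shape 3 is a regular polygon drawn with `<path>`. Its stroke #ff8800 means score at S452, F2210. After flipping Y the toolpath is (322.67,136.38) → (315.02,142.38) → (313.86,152.03) → (319.86,159.68) → (329.51,160.84) → (337.16,154.84) → (338.32,145.19) → (332.32,137.54) → (322.67,136.38), returning to the start.

; LightBurn 1.5.06
; GRBL device profile, absolute coords
G21
G90
G00 X316.35 Y118.71
M3 S452
G1 X116.11 Y110.45 F2210
G1 X336.91 Y22.07 F2210
M5
G00 X173.84 Y49.91
M3 S452
G1 X103.96 Y102.97 F2210
G1 X157.02 Y172.85 F2210
G1 X226.90 Y119.79 F2210
G1 X173.84 Y49.91 F2210
M5
G00 X322.67 Y136.38
M3 S452
G1 X315.02 Y142.38 F2210
G1 X313.86 Y152.03 F2210
G1 X319.86 Y159.68 F2210
G1 X329.51 Y160.84 F2210
G1 X337.16 Y154.84 F2210
G1 X338.32 Y145.19 F2210
G1 X332.32 Y137.54 F2210
G1 X322.67 Y136.38 F2210
M5
G00 X0.00 Y0.00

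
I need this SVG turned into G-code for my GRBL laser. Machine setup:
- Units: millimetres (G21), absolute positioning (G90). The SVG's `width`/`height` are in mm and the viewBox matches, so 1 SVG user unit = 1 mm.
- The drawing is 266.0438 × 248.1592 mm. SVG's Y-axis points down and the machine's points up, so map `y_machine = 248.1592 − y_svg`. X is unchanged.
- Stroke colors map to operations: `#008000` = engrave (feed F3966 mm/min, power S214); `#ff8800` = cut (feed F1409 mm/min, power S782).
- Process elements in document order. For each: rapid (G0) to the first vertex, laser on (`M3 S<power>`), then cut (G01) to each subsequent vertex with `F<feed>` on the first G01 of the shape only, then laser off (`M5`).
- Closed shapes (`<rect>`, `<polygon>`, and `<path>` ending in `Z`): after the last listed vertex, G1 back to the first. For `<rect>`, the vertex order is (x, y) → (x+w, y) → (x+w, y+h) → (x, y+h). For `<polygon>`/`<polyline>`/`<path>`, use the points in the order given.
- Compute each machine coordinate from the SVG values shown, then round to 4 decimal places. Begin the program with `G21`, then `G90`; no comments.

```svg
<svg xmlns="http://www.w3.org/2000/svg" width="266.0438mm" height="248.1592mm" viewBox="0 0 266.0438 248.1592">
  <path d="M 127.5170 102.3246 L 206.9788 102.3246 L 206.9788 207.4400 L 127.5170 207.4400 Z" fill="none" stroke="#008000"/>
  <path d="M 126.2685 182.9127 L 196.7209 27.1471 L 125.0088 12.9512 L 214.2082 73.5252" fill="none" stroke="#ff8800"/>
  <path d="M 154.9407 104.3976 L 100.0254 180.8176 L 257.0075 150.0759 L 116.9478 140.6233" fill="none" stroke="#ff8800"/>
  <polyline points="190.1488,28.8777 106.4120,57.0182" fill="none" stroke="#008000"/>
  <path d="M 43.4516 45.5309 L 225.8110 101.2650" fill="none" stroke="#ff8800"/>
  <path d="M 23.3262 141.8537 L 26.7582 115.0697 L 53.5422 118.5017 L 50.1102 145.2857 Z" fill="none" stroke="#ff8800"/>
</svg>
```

Since the viewBox matches the mm dimensions, user units are millimetres directly. The only transform is the Y-flip y_m = 248.1592 − y_svg.

Shape 1 is a rectangle drawn with `<path>`. Its stroke #008000 means engrave at S214, F3966. After flipping Y the toolpath is (127.5170,145.8346) → (206.9788,145.8346) → (206.9788,40.7192) → (127.5170,40.7192) → (127.5170,145.8346), returning to the start.

Shape 2 is a open polyline drawn with `<path>`. Its stroke #ff8800 means cut at S782, F1409. After flipping Y the toolpath is (126.2685,65.2465) → (196.7209,221.0121) → (125.0088,235.2080) → (214.2082,174.6340).

Shape 3 is a open polyline drawn with `<path>`. Its stroke #ff8800 means cut at S782, F1409. After flipping Y the toolpath is (154.9407,143.7616) → (100.0254,67.3416) → (257.0075,98.0833) → (116.9478,107.5359).

Shape 4 is a line segment drawn with `<polyline>`. Its stroke #008000 means engrave at S214, F3966. After flipping Y the toolpath is (190.1488,219.2815) → (106.4120,191.1410).

Shape 5 is a line segment drawn with `<path>`. Its stroke #ff8800 means cut at S782, F1409. After flipping Y the toolpath is (43.4516,202.6283) → (225.8110,146.8942).

Shape 6 is a regular polygon drawn with `<path>`. Its stroke #ff8800 means cut at S782, F1409. After flipping Y the toolpath is (23.3262,106.3055) → (26.7582,133.0895) → (53.5422,129.6575) → (50.1102,102.8735) → (23.3262,106.3055), returning to the start.

G21
G90
G0 X127.5170 Y145.8346
M3 S214
G01 X206.9788 Y145.8346 F3966
G01 X206.9788 Y40.7192
G01 X127.5170 Y40.7192
G01 X127.5170 Y145.8346
M5
G0 X126.2685 Y65.2465
M3 S782
G01 X196.7209 Y221.0121 F1409
G01 X125.0088 Y235.2080
G01 X214.2082 Y174.6340
M5
G0 X154.9407 Y143.7616
M3 S782
G01 X100.0254 Y67.3416 F1409
G01 X257.0075 Y98.0833
G01 X116.9478 Y107.5359
M5
G0 X190.1488 Y219.2815
M3 S214
G01 X106.4120 Y191.1410 F3966
M5
G0 X43.4516 Y202.6283
M3 S782
G01 X225.8110 Y146.8942 F1409
M5
G0 X23.3262 Y106.3055
M3 S782
G01 X26.7582 Y133.0895 F1409
G01 X53.5422 Y129.6575
G01 X50.1102 Y102.8735
G01 X23.3262 Y106.3055
M5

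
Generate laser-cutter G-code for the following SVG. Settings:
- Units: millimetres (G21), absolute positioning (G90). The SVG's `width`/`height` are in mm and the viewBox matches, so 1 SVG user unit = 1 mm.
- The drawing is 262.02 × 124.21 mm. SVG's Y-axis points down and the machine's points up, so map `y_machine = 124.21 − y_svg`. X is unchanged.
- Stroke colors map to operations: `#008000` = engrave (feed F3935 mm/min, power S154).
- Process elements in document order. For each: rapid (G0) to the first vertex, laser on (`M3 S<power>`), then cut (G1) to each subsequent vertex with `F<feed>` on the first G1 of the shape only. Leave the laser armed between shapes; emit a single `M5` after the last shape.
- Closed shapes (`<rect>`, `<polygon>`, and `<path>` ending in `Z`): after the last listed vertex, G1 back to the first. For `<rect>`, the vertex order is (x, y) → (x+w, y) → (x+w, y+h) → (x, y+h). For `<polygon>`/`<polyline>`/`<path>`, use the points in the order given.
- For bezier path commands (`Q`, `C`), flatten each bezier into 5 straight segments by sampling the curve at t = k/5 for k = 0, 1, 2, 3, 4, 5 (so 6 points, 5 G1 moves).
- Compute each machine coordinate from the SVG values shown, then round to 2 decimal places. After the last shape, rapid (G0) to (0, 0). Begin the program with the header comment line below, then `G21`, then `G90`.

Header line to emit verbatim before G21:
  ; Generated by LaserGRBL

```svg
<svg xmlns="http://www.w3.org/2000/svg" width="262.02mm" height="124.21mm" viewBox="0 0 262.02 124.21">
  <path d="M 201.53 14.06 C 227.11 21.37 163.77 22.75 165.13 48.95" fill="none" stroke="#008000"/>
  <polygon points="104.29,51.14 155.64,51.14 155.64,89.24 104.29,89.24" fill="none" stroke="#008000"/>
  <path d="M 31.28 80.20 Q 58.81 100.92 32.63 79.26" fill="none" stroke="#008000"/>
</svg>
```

; Generated by LaserGRBL
G21
G90
G0 X201.53 Y110.15
M3 S154
G1 X207.44 Y106.23 F3935
G1 X199.38 Y102.26
G1 X184.72 Y96.75
G1 X170.85 Y88.25
G1 X165.13 Y75.26
G0 X104.29 Y73.07
M3 S154
G1 X155.64 Y73.07 F3935
G1 X155.64 Y34.97
G1 X104.29 Y34.97
G1 X104.29 Y73.07
G0 X31.28 Y44.01
M3 S154
G1 X40.14 Y37.42 F3935
G1 X44.71 Y34.21
G1 X44.98 Y34.40
G1 X40.95 Y37.98
G1 X32.63 Y44.95
M5
G0 X0.00 Y0.00

1 u = 1 mm; y_m = 124.21 − y.

[1] `<path>` cubic bezier, #008000→engrave S154 F3935: (201.53,110.15) → (207.44,106.23) → (199.38,102.26) → (184.72,96.75) → (170.85,88.25) → (165.13,75.26)

[2] `<polygon>` rectangle, #008000→engrave S154 F3935: (104.29,73.07) → (155.64,73.07) → (155.64,34.97) → (104.29,34.97) → (104.29,73.07) (closed)

[3] `<path>` quadratic bezier, #008000→engrave S154 F3935: (31.28,44.01) → (40.14,37.42) → (44.71,34.21) → (44.98,34.40) → (40.95,37.98) → (32.63,44.95)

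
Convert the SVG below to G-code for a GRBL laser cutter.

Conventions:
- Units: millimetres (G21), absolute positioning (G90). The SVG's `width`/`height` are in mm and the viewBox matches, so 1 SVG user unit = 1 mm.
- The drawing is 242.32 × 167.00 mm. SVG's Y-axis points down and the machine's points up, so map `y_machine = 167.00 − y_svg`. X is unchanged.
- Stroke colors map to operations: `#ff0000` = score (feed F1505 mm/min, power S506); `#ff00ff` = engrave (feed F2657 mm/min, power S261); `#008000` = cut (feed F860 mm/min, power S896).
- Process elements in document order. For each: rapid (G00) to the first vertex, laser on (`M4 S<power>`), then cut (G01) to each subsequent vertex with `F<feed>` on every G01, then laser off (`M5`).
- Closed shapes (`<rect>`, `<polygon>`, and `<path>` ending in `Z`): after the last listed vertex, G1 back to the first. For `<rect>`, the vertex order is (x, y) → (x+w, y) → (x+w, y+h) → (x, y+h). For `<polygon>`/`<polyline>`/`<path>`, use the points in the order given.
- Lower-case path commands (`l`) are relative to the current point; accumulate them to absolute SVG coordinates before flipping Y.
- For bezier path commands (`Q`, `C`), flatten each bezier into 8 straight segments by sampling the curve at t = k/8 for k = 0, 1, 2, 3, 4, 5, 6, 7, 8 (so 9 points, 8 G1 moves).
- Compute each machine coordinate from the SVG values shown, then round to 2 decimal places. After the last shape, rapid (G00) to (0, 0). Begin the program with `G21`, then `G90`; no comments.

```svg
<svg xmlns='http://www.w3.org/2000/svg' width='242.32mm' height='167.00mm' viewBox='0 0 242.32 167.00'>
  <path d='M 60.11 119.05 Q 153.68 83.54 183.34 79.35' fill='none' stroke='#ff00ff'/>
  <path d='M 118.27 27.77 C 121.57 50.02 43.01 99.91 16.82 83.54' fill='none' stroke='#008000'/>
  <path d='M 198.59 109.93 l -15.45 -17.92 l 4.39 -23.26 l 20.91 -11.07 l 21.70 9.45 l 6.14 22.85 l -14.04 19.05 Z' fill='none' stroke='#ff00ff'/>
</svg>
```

G21
G90
G00 X60.11 Y47.95
M4 S261
G01 X82.50 Y56.34 F2657
G01 X102.90 Y63.75 F2657
G01 X121.30 Y70.18 F2657
G01 X137.70 Y75.63 F2657
G01 X152.11 Y80.10 F2657
G01 X164.52 Y83.60 F2657
G01 X174.93 Y86.11 F2657
G01 X183.34 Y87.65 F2657
M5
G00 X118.27 Y139.23
M4 S896
G01 X115.93 Y129.77 F860
G01 X107.49 Y118.83 F860
G01 X94.53 Y107.49 F860
G01 X78.60 Y96.86 F860
G01 X61.30 Y88.05 F860
G01 X44.18 Y82.14 F860
G01 X28.83 Y80.24 F860
G01 X16.82 Y83.46 F860
M5
G00 X198.59 Y57.07
M4 S261
G01 X183.14 Y74.99 F2657
G01 X187.53 Y98.25 F2657
G01 X208.44 Y109.32 F2657
G01 X230.14 Y99.87 F2657
G01 X236.28 Y77.02 F2657
G01 X222.24 Y57.97 F2657
G01 X198.59 Y57.07 F2657
M5
G00 X0.00 Y0.00

viewBox `0 0 242.32 167.00` with mm width/height → 1 unit = 1 mm. Flip: y_m = 167.00 − y_svg.

**Shape 1** — `<path>` quadratic bezier, stroke `#ff00ff` → engrave (S261, F2657). Control points (SVG): P0=(60.11,119.05), P1=(153.68,83.54), P2=(183.34,79.35); sampled at t=k/8. Machine vertices: (60.11,47.95) → (82.50,56.34) → (102.90,63.75) → (121.30,70.18) → (137.70,75.63) → (152.11,80.10) → (164.52,83.60) → (174.93,86.11) → (183.34,87.65). Open path.

**Shape 2** — `<path>` cubic bezier, stroke `#008000` → cut (S896, F860). Control points (SVG): P0=(118.27,27.77), P1=(121.57,50.02), P2=(43.01,99.91), P3=(16.82,83.54); sampled at t=k/8. Machine vertices: (118.27,139.23) → (115.93,129.77) → (107.49,118.83) → (94.53,107.49) → (78.60,96.86) → (61.30,88.05) → (44.18,82.14) → (28.83,80.24) → (16.82,83.46). Open path.

**Shape 3** — `<path>` regular polygon, stroke `#ff00ff` → engrave (S261, F2657). Machine vertices: (198.59,57.07) → (183.14,74.99) → (187.53,98.25) → (208.44,109.32) → (230.14,99.87) → (236.28,77.02) → (222.24,57.97) → (198.59,57.07). Closed: final G1 returns to the first vertex.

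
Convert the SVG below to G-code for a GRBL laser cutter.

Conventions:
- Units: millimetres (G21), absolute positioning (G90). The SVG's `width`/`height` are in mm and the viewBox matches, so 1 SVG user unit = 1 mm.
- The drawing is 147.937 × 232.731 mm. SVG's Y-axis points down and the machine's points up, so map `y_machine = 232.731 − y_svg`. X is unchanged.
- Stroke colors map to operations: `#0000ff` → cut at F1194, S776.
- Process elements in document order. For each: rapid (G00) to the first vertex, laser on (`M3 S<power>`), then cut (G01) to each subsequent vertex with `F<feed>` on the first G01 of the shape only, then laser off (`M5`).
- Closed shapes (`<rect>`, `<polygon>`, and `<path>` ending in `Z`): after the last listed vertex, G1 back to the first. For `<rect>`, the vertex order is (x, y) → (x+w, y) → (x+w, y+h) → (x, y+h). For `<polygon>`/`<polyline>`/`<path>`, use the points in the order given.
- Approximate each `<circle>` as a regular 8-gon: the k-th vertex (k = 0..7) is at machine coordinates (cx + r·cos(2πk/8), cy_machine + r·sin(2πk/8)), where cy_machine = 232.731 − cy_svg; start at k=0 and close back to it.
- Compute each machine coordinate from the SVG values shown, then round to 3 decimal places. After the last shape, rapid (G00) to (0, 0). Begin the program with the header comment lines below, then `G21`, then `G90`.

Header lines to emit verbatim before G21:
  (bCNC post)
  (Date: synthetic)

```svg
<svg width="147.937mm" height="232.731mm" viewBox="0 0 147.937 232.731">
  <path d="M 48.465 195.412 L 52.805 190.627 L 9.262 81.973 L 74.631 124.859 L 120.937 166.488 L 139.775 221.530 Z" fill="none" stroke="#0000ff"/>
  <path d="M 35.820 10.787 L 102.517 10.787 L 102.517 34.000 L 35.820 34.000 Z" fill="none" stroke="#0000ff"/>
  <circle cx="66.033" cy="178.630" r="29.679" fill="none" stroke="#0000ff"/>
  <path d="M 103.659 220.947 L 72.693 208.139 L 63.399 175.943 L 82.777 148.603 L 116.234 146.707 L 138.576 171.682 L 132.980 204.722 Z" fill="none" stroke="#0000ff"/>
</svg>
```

1 u = 1 mm; y_m = 232.731 − y.

[1] `<path>` closed polygon, #0000ff→cut S776 F1194: (48.465,37.319) → (52.805,42.104) → (9.262,150.758) → (74.631,107.872) → (120.937,66.243) → (139.775,11.201) → (48.465,37.319) (closed)

[2] `<path>` rectangle, #0000ff→cut S776 F1194: (35.820,221.944) → (102.517,221.944) → (102.517,198.731) → (35.820,198.731) → (35.820,221.944) (closed)

[3] `<circle>` circle, #0000ff→cut S776 F1194: (95.712,54.101) → (87.019,75.087) → (66.033,83.780) → (45.047,75.087) → (36.354,54.101) → (45.047,33.115) → (66.033,24.422) → (87.019,33.115) → (95.712,54.101) (closed)

[4] `<path>` regular polygon, #0000ff→cut S776 F1194: (103.659,11.784) → (72.693,24.592) → (63.399,56.788) → (82.777,84.128) → (116.234,86.024) → (138.576,61.049) → (132.980,28.009) → (103.659,11.784) (closed)

(bCNC post)
(Date: synthetic)
G21
G90
G00 X48.465 Y37.319
M3 S776
G01 X52.805 Y42.104 F1194
G01 X9.262 Y150.758
G01 X74.631 Y107.872
G01 X120.937 Y66.243
G01 X139.775 Y11.201
G01 X48.465 Y37.319
M5
G00 X35.820 Y221.944
M3 S776
G01 X102.517 Y221.944 F1194
G01 X102.517 Y198.731
G01 X35.820 Y198.731
G01 X35.820 Y221.944
M5
G00 X95.712 Y54.101
M3 S776
G01 X87.019 Y75.087 F1194
G01 X66.033 Y83.780
G01 X45.047 Y75.087
G01 X36.354 Y54.101
G01 X45.047 Y33.115
G01 X66.033 Y24.422
G01 X87.019 Y33.115
G01 X95.712 Y54.101
M5
G00 X103.659 Y11.784
M3 S776
G01 X72.693 Y24.592 F1194
G01 X63.399 Y56.788
G01 X82.777 Y84.128
G01 X116.234 Y86.024
G01 X138.576 Y61.049
G01 X132.980 Y28.009
G01 X103.659 Y11.784
M5
G00 X0.000 Y0.000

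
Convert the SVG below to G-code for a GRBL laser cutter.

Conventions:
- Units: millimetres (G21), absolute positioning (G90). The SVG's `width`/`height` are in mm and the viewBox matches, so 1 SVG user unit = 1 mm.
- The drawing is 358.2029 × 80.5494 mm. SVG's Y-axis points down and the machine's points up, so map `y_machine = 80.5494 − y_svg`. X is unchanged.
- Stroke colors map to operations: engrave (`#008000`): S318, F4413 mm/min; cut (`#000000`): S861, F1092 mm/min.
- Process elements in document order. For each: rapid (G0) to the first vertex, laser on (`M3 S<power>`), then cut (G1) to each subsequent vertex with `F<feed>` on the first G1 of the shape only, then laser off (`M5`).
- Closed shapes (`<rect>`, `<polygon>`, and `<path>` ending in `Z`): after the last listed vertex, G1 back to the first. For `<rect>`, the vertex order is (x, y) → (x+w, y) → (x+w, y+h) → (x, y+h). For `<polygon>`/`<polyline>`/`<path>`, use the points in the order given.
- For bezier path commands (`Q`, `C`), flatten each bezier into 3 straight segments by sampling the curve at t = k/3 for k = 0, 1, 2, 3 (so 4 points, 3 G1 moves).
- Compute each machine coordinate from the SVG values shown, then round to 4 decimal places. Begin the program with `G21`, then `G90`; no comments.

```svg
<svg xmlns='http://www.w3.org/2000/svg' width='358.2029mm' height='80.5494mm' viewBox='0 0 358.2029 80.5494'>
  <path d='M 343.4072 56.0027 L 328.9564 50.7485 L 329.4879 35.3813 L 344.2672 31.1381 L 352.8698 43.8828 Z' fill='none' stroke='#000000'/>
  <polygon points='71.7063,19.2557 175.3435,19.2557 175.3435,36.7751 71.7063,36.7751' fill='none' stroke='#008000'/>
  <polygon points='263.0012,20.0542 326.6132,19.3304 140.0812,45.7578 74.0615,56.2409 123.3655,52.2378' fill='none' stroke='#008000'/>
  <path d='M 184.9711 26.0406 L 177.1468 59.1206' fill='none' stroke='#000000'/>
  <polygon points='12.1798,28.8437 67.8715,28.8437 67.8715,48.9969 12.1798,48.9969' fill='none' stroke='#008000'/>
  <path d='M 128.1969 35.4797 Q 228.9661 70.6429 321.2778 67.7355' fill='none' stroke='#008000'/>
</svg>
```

G21
G90
G0 X343.4072 Y24.5467
M3 S861
G1 X328.9564 Y29.8009 F1092
G1 X329.4879 Y45.1681
G1 X344.2672 Y49.4113
G1 X352.8698 Y36.6666
G1 X343.4072 Y24.5467
M5
G0 X71.7063 Y61.2937
M3 S318
G1 X175.3435 Y61.2937 F4413
G1 X175.3435 Y43.7743
G1 X71.7063 Y43.7743
G1 X71.7063 Y61.2937
M5
G0 X263.0012 Y60.4952
M3 S318
G1 X326.6132 Y61.2190 F4413
G1 X140.0812 Y34.7916
G1 X74.0615 Y24.3085
G1 X123.3655 Y28.3116
G1 X263.0012 Y60.4952
M5
G0 X184.9711 Y54.5088
M3 S861
G1 X177.1468 Y21.4288 F1092
M5
G0 X12.1798 Y51.7057
M3 S318
G1 X67.8715 Y51.7057 F4413
G1 X67.8715 Y31.5525
G1 X12.1798 Y31.5525
G1 X12.1798 Y51.7057
M5
G0 X128.1969 Y45.0697
M3 S318
G1 X194.4366 Y25.8576 F4413
G1 X258.7969 Y15.1057
G1 X321.2778 Y12.8139
M5

viewBox `0 0 358.2029 80.5494` with mm width/height → 1 unit = 1 mm. Flip: y_m = 80.5494 − y_svg.

**Shape 1** — `<path>` regular polygon, stroke `#000000` → cut (S861, F1092). Machine vertices: (343.4072,24.5467) → (328.9564,29.8009) → (329.4879,45.1681) → (344.2672,49.4113) → (352.8698,36.6666) → (343.4072,24.5467). Closed: final G1 returns to the first vertex.

**Shape 2** — `<polygon>` rectangle, stroke `#008000` → engrave (S318, F4413). Machine vertices: (71.7063,61.2937) → (175.3435,61.2937) → (175.3435,43.7743) → (71.7063,43.7743) → (71.7063,61.2937). Closed: final G1 returns to the first vertex.

**Shape 3** — `<polygon>` closed polygon, stroke `#008000` → engrave (S318, F4413). Machine vertices: (263.0012,60.4952) → (326.6132,61.2190) → (140.0812,34.7916) → (74.0615,24.3085) → (123.3655,28.3116) → (263.0012,60.4952). Closed: final G1 returns to the first vertex.

**Shape 4** — `<path>` line segment, stroke `#000000` → cut (S861, F1092). Machine vertices: (184.9711,54.5088) → (177.1468,21.4288). Open path.

**Shape 5** — `<polygon>` rectangle, stroke `#008000` → engrave (S318, F4413). Machine vertices: (12.1798,51.7057) → (67.8715,51.7057) → (67.8715,31.5525) → (12.1798,31.5525) → (12.1798,51.7057). Closed: final G1 returns to the first vertex.

**Shape 6** — `<path>` quadratic bezier, stroke `#008000` → engrave (S318, F4413). Control points (SVG): P0=(128.1969,35.4797), P1=(228.9661,70.6429), P2=(321.2778,67.7355); sampled at t=k/3. Machine vertices: (128.1969,45.0697) → (194.4366,25.8576) → (258.7969,15.1057) → (321.2778,12.8139). Open path.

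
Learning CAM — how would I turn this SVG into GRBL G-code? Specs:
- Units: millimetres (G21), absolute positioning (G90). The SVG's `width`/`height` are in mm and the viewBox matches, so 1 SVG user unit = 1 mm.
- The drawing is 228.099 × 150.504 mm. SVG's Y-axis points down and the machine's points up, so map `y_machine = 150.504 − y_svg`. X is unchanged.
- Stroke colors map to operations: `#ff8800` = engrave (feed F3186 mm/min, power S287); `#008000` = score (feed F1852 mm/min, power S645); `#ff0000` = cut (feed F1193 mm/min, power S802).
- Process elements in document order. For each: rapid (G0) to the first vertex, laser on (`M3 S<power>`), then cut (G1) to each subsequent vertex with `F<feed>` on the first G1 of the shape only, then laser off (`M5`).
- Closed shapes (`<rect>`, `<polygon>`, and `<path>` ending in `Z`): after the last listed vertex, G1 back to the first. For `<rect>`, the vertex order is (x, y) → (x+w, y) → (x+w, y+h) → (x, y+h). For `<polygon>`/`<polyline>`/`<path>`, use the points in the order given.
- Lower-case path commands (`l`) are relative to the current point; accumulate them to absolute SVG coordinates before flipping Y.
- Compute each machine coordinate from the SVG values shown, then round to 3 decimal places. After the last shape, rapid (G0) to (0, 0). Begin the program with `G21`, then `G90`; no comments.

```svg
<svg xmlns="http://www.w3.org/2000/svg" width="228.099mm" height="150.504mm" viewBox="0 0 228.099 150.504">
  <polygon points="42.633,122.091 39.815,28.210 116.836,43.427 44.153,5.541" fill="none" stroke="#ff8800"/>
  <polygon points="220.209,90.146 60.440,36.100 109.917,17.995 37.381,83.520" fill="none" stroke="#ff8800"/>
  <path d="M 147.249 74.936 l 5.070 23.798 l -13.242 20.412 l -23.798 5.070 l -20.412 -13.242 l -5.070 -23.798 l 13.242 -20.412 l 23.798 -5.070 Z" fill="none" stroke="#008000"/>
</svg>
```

viewBox `0 0 228.099 150.504` with mm width/height → 1 unit = 1 mm. Flip: y_m = 150.504 − y_svg.

**Shape 1** — `<polygon>` closed polygon, stroke `#ff8800` → engrave (S287, F3186). Machine vertices: (42.633,28.413) → (39.815,122.294) → (116.836,107.077) → (44.153,144.963) → (42.633,28.413). Closed: final G1 returns to the first vertex.

**Shape 2** — `<polygon>` closed polygon, stroke `#ff8800` → engrave (S287, F3186). Machine vertices: (220.209,60.358) → (60.440,114.404) → (109.917,132.509) → (37.381,66.984) → (220.209,60.358). Closed: final G1 returns to the first vertex.

**Shape 3** — `<path>` regular polygon, stroke `#008000` → score (S645, F1852). Machine vertices: (147.249,75.568) → (152.319,51.770) → (139.077,31.358) → (115.279,26.288) → (94.867,39.530) → (89.797,63.328) → (103.039,83.740) → (126.837,88.810) → (147.249,75.568). Closed: final G1 returns to the first vertex.

G21
G90
G0 X42.633 Y28.413
M3 S287
G1 X39.815 Y122.294 F3186
G1 X116.836 Y107.077
G1 X44.153 Y144.963
G1 X42.633 Y28.413
M5
G0 X220.209 Y60.358
M3 S287
G1 X60.440 Y114.404 F3186
G1 X109.917 Y132.509
G1 X37.381 Y66.984
G1 X220.209 Y60.358
M5
G0 X147.249 Y75.568
M3 S645
G1 X152.319 Y51.770 F1852
G1 X139.077 Y31.358
G1 X115.279 Y26.288
G1 X94.867 Y39.530
G1 X89.797 Y63.328
G1 X103.039 Y83.740
G1 X126.837 Y88.810
G1 X147.249 Y75.568
M5
G0 X0.000 Y0.000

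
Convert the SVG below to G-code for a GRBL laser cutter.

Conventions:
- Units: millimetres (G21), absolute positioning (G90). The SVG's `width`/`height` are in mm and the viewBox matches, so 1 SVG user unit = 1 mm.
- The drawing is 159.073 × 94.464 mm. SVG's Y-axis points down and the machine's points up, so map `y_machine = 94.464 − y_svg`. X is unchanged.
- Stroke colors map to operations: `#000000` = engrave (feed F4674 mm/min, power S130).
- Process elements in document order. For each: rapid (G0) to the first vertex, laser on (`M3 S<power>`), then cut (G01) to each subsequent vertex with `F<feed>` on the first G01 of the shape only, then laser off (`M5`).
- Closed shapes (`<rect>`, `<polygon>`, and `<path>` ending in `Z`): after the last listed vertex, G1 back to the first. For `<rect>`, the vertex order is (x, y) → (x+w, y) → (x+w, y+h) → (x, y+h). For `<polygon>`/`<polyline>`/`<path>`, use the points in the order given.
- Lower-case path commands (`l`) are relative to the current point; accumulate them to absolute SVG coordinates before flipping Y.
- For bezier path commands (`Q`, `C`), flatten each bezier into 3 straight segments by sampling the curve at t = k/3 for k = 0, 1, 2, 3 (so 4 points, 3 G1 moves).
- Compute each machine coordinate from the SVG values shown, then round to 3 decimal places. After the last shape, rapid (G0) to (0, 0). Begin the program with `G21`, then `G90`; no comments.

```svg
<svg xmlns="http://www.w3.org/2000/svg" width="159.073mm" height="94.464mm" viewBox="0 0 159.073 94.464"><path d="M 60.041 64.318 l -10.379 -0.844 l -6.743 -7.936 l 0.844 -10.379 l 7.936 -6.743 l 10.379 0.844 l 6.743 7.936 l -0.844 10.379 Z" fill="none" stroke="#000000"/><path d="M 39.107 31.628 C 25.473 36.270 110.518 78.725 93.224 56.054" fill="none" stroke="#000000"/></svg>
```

G21
G90
G0 X60.041 Y30.146
M3 S130
G01 X49.662 Y30.990 F4674
G01 X42.919 Y38.926
G01 X43.763 Y49.305
G01 X51.699 Y56.048
G01 X62.078 Y55.204
G01 X68.821 Y47.268
G01 X67.977 Y36.889
G01 X60.041 Y30.146
M5
G0 X39.107 Y62.836
M3 S130
G01 X50.921 Y49.402 F4674
G01 X83.850 Y33.635
G01 X93.224 Y38.410
M5
G0 X0.000 Y0.000

1 u = 1 mm; y_m = 94.464 − y.

[1] `<path>` regular polygon, #000000→engrave S130 F4674: (60.041,30.146) → (49.662,30.990) → (42.919,38.926) → (43.763,49.305) → (51.699,56.048) → (62.078,55.204) → (68.821,47.268) → (67.977,36.889) → (60.041,30.146) (closed)

[2] `<path>` cubic bezier, #000000→engrave S130 F4674: (39.107,62.836) → (50.921,49.402) → (83.850,33.635) → (93.224,38.410)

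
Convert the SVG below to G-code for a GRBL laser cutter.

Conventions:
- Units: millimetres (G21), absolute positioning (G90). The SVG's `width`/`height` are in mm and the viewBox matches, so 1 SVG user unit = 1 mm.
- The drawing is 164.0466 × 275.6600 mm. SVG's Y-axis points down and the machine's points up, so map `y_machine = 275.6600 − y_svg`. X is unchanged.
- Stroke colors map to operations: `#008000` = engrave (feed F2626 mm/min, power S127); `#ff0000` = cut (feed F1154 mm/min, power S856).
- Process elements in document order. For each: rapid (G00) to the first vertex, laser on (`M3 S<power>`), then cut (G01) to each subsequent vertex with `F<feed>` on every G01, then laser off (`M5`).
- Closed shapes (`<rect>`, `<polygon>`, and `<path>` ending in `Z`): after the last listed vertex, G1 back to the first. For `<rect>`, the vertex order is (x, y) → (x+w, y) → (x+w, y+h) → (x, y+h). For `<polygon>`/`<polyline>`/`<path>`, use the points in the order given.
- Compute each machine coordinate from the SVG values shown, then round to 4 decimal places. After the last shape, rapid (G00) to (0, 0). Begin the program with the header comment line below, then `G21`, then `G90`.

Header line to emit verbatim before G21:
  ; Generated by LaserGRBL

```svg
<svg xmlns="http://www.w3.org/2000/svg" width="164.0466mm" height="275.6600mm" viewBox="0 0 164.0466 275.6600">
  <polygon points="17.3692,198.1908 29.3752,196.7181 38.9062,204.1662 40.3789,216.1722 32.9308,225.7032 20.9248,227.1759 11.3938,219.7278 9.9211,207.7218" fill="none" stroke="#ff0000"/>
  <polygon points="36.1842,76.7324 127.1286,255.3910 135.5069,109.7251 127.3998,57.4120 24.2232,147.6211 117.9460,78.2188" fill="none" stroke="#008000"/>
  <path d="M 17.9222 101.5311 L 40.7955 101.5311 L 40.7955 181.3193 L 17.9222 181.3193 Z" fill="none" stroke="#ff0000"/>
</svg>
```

1 u = 1 mm; y_m = 275.6600 − y.

[1] `<polygon>` regular polygon, #ff0000→cut S856 F1154: (17.3692,77.4692) → (29.3752,78.9419) → (38.9062,71.4938) → (40.3789,59.4878) → (32.9308,49.9568) → (20.9248,48.4841) → (11.3938,55.9322) → (9.9211,67.9382) → (17.3692,77.4692) (closed)

[2] `<polygon>` closed polygon, #008000→engrave S127 F2626: (36.1842,198.9276) → (127.1286,20.2690) → (135.5069,165.9349) → (127.3998,218.2480) → (24.2232,128.0389) → (117.9460,197.4412) → (36.1842,198.9276) (closed)

[3] `<path>` rectangle, #ff0000→cut S856 F1154: (17.9222,174.1289) → (40.7955,174.1289) → (40.7955,94.3407) → (17.9222,94.3407) → (17.9222,174.1289) (closed)

; Generated by LaserGRBL
G21
G90
G00 X17.3692 Y77.4692
M3 S856
G01 X29.3752 Y78.9419 F1154
G01 X38.9062 Y71.4938 F1154
G01 X40.3789 Y59.4878 F1154
G01 X32.9308 Y49.9568 F1154
G01 X20.9248 Y48.4841 F1154
G01 X11.3938 Y55.9322 F1154
G01 X9.9211 Y67.9382 F1154
G01 X17.3692 Y77.4692 F1154
M5
G00 X36.1842 Y198.9276
M3 S127
G01 X127.1286 Y20.2690 F2626
G01 X135.5069 Y165.9349 F2626
G01 X127.3998 Y218.2480 F2626
G01 X24.2232 Y128.0389 F2626
G01 X117.9460 Y197.4412 F2626
G01 X36.1842 Y198.9276 F2626
M5
G00 X17.9222 Y174.1289
M3 S856
G01 X40.7955 Y174.1289 F1154
G01 X40.7955 Y94.3407 F1154
G01 X17.9222 Y94.3407 F1154
G01 X17.9222 Y174.1289 F1154
M5
G00 X0.0000 Y0.0000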